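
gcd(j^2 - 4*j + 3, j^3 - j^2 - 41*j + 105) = j - 3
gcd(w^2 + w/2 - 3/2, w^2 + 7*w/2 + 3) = w + 3/2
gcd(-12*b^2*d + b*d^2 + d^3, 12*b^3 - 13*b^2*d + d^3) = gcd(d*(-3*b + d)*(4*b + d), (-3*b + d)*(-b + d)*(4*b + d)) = 12*b^2 - b*d - d^2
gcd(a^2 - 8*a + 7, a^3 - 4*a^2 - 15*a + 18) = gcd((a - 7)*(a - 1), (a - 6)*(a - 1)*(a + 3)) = a - 1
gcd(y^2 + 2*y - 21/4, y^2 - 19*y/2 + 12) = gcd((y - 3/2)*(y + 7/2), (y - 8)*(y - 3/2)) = y - 3/2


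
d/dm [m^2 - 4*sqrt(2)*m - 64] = 2*m - 4*sqrt(2)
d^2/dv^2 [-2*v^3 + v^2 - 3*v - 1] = 2 - 12*v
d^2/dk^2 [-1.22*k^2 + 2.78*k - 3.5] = -2.44000000000000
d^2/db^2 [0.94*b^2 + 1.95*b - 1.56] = 1.88000000000000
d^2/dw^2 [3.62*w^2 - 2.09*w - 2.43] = 7.24000000000000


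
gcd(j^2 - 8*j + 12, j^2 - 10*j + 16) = j - 2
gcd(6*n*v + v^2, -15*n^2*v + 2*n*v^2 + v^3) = v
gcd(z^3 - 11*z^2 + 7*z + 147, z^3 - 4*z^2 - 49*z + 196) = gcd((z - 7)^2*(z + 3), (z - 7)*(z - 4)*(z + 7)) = z - 7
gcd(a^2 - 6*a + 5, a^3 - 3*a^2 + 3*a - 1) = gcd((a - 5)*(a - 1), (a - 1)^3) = a - 1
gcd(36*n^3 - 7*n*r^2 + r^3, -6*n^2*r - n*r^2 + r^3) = -6*n^2 - n*r + r^2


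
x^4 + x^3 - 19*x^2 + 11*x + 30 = (x - 3)*(x - 2)*(x + 1)*(x + 5)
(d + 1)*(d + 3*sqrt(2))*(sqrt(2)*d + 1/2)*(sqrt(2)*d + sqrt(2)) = 2*d^4 + 4*d^3 + 13*sqrt(2)*d^3/2 + 5*d^2 + 13*sqrt(2)*d^2 + 6*d + 13*sqrt(2)*d/2 + 3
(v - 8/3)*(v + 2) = v^2 - 2*v/3 - 16/3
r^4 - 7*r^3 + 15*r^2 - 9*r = r*(r - 3)^2*(r - 1)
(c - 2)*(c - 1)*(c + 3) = c^3 - 7*c + 6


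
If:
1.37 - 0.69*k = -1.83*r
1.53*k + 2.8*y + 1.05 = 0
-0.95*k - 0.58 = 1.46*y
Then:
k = -0.21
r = -0.83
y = -0.26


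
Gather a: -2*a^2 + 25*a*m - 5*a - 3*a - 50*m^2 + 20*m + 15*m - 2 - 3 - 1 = -2*a^2 + a*(25*m - 8) - 50*m^2 + 35*m - 6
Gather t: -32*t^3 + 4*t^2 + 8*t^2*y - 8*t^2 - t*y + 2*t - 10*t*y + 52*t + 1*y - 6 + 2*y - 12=-32*t^3 + t^2*(8*y - 4) + t*(54 - 11*y) + 3*y - 18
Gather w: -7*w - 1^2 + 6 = 5 - 7*w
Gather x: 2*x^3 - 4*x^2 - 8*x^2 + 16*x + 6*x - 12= 2*x^3 - 12*x^2 + 22*x - 12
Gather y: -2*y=-2*y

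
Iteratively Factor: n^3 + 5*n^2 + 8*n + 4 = (n + 2)*(n^2 + 3*n + 2) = (n + 2)^2*(n + 1)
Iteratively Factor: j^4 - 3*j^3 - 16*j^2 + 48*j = (j)*(j^3 - 3*j^2 - 16*j + 48) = j*(j + 4)*(j^2 - 7*j + 12) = j*(j - 4)*(j + 4)*(j - 3)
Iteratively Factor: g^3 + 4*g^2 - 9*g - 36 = (g - 3)*(g^2 + 7*g + 12) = (g - 3)*(g + 3)*(g + 4)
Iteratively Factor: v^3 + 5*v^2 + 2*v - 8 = (v + 4)*(v^2 + v - 2) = (v - 1)*(v + 4)*(v + 2)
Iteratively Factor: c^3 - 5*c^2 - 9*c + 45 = (c + 3)*(c^2 - 8*c + 15) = (c - 5)*(c + 3)*(c - 3)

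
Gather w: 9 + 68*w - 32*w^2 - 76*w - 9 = -32*w^2 - 8*w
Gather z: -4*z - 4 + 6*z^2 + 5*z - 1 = 6*z^2 + z - 5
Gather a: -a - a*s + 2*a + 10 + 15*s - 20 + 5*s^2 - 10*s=a*(1 - s) + 5*s^2 + 5*s - 10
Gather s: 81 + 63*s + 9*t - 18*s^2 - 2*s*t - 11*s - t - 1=-18*s^2 + s*(52 - 2*t) + 8*t + 80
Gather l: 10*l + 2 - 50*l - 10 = -40*l - 8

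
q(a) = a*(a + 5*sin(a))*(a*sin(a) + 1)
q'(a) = a*(a + 5*sin(a))*(a*cos(a) + sin(a)) + a*(a*sin(a) + 1)*(5*cos(a) + 1) + (a + 5*sin(a))*(a*sin(a) + 1) = a^3*cos(a) + 3*a^2*sin(a) + 5*a^2*sin(2*a) + 5*a*cos(a) - 5*a*cos(2*a) + 7*a + 5*sin(a)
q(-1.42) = 21.72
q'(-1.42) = -32.13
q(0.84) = 6.23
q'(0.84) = 18.34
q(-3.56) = -2.43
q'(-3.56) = 14.92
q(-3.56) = -2.43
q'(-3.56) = 14.92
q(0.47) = 1.56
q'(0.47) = 7.55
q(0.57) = 2.44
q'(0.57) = 10.06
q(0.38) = 0.97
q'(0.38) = 5.61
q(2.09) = 37.83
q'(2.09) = 7.12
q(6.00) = -18.68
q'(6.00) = 124.73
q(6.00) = -18.68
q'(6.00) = 124.73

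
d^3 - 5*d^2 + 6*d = d*(d - 3)*(d - 2)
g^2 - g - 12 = (g - 4)*(g + 3)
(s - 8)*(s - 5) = s^2 - 13*s + 40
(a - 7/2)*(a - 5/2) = a^2 - 6*a + 35/4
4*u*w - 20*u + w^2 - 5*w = (4*u + w)*(w - 5)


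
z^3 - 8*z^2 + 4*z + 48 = (z - 6)*(z - 4)*(z + 2)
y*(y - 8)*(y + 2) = y^3 - 6*y^2 - 16*y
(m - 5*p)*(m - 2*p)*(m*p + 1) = m^3*p - 7*m^2*p^2 + m^2 + 10*m*p^3 - 7*m*p + 10*p^2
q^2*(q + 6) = q^3 + 6*q^2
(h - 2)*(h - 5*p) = h^2 - 5*h*p - 2*h + 10*p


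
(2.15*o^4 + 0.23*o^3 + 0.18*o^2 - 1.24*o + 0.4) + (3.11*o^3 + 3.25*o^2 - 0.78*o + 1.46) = 2.15*o^4 + 3.34*o^3 + 3.43*o^2 - 2.02*o + 1.86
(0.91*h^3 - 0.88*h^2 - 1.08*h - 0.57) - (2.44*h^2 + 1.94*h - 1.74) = 0.91*h^3 - 3.32*h^2 - 3.02*h + 1.17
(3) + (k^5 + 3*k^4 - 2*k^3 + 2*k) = k^5 + 3*k^4 - 2*k^3 + 2*k + 3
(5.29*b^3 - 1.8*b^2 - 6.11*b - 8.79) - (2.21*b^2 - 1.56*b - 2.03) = 5.29*b^3 - 4.01*b^2 - 4.55*b - 6.76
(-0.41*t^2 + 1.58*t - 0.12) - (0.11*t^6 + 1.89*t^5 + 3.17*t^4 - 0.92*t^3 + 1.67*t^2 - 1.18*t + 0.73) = -0.11*t^6 - 1.89*t^5 - 3.17*t^4 + 0.92*t^3 - 2.08*t^2 + 2.76*t - 0.85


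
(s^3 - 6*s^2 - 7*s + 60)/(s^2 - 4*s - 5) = (s^2 - s - 12)/(s + 1)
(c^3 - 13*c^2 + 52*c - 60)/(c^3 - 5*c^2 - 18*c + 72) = (c^2 - 7*c + 10)/(c^2 + c - 12)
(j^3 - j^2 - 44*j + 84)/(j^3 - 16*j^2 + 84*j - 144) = (j^2 + 5*j - 14)/(j^2 - 10*j + 24)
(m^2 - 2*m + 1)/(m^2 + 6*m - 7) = (m - 1)/(m + 7)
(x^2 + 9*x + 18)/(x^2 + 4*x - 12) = (x + 3)/(x - 2)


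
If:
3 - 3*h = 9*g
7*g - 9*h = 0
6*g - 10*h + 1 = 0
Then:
No Solution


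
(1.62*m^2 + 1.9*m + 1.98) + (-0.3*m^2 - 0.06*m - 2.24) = 1.32*m^2 + 1.84*m - 0.26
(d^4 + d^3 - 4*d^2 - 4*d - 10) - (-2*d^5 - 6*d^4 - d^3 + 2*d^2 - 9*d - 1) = 2*d^5 + 7*d^4 + 2*d^3 - 6*d^2 + 5*d - 9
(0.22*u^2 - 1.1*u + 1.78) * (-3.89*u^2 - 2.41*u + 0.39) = -0.8558*u^4 + 3.7488*u^3 - 4.1874*u^2 - 4.7188*u + 0.6942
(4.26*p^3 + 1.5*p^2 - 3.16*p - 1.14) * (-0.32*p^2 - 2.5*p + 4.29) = -1.3632*p^5 - 11.13*p^4 + 15.5366*p^3 + 14.6998*p^2 - 10.7064*p - 4.8906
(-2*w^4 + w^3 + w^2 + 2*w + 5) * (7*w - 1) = -14*w^5 + 9*w^4 + 6*w^3 + 13*w^2 + 33*w - 5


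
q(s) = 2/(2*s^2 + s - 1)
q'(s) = 2*(-4*s - 1)/(2*s^2 + s - 1)^2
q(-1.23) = 2.51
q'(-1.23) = 12.38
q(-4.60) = 0.05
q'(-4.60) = 0.03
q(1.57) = 0.36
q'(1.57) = -0.48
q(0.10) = -2.27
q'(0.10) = -3.62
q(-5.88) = 0.03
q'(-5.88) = 0.01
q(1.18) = 0.67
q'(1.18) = -1.30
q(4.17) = 0.05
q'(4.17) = -0.02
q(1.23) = 0.61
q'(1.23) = -1.12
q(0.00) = -2.00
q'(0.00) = -2.00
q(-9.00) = 0.01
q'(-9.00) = 0.00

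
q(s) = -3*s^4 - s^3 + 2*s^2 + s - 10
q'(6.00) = -2675.00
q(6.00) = -4036.00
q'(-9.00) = 8470.00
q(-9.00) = -18811.00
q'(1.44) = -35.29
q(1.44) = -20.30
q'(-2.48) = 155.66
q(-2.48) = -98.41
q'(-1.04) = 7.09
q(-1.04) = -11.26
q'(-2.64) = 190.33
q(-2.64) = -126.03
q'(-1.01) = 6.26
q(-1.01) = -11.06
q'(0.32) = 1.58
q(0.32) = -9.54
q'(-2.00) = 77.00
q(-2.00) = -44.00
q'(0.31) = 1.59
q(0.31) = -9.56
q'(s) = -12*s^3 - 3*s^2 + 4*s + 1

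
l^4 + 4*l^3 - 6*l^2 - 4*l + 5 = (l - 1)^2*(l + 1)*(l + 5)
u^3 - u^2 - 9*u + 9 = (u - 3)*(u - 1)*(u + 3)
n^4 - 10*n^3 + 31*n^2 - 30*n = n*(n - 5)*(n - 3)*(n - 2)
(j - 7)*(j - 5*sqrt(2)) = j^2 - 5*sqrt(2)*j - 7*j + 35*sqrt(2)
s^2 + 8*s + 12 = (s + 2)*(s + 6)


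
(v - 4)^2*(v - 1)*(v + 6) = v^4 - 3*v^3 - 30*v^2 + 128*v - 96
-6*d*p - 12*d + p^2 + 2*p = (-6*d + p)*(p + 2)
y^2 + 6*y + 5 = (y + 1)*(y + 5)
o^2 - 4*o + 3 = (o - 3)*(o - 1)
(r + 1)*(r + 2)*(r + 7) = r^3 + 10*r^2 + 23*r + 14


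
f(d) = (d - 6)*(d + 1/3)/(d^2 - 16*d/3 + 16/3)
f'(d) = (16/3 - 2*d)*(d - 6)*(d + 1/3)/(d^2 - 16*d/3 + 16/3)^2 + (d - 6)/(d^2 - 16*d/3 + 16/3) + (d + 1/3)/(d^2 - 16*d/3 + 16/3) = (3*d^2 + 132*d - 368)/(9*d^4 - 96*d^3 + 352*d^2 - 512*d + 256)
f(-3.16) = 0.80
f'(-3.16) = -0.08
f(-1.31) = 0.51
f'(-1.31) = -0.30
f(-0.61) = 0.20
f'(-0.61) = -0.62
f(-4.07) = 0.86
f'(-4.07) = -0.05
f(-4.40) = 0.88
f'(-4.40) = -0.04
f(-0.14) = -0.19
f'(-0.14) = -1.15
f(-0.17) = -0.16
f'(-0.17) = -1.10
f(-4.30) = 0.87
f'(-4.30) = -0.04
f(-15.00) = 0.99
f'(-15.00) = 0.00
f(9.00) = 0.73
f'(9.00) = 0.08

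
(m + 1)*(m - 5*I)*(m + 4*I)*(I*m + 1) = I*m^4 + 2*m^3 + I*m^3 + 2*m^2 + 19*I*m^2 + 20*m + 19*I*m + 20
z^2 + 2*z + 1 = (z + 1)^2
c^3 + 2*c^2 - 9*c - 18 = (c - 3)*(c + 2)*(c + 3)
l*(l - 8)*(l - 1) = l^3 - 9*l^2 + 8*l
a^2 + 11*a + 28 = (a + 4)*(a + 7)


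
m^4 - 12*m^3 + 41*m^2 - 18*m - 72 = (m - 6)*(m - 4)*(m - 3)*(m + 1)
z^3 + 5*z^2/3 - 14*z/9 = z*(z - 2/3)*(z + 7/3)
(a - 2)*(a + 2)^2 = a^3 + 2*a^2 - 4*a - 8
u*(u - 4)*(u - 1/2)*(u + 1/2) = u^4 - 4*u^3 - u^2/4 + u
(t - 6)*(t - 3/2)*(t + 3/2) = t^3 - 6*t^2 - 9*t/4 + 27/2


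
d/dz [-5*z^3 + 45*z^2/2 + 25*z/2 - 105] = -15*z^2 + 45*z + 25/2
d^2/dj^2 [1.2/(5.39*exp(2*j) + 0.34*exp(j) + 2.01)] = (1.2*(10.78*exp(j) + 0.34)*(21.56*exp(j) + 0.68)*exp(j) - (25.872*exp(j) + 0.408)*(5.39*exp(2*j) + 0.34*exp(j) + 2.01))*exp(j)/(5.39*exp(2*j) + 0.34*exp(j) + 2.01)^3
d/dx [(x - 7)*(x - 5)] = 2*x - 12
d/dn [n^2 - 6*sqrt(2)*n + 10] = 2*n - 6*sqrt(2)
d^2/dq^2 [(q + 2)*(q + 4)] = 2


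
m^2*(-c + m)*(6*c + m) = -6*c^2*m^2 + 5*c*m^3 + m^4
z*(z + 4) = z^2 + 4*z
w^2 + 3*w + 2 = (w + 1)*(w + 2)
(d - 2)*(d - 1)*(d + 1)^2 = d^4 - d^3 - 3*d^2 + d + 2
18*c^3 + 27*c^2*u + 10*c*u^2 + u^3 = (c + u)*(3*c + u)*(6*c + u)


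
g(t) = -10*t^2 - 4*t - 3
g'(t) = -20*t - 4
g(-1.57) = -21.37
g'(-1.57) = 27.40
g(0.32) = -5.30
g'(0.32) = -10.40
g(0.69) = -10.52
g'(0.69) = -17.80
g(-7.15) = -485.62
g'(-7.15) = 139.00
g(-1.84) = -29.50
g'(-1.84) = 32.80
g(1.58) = -34.28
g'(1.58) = -35.60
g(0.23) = -4.45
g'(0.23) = -8.60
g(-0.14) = -2.64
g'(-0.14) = -1.20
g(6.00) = -387.00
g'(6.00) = -124.00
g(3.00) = -105.00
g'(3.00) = -64.00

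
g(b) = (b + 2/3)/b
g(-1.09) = 0.39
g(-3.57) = 0.81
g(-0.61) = -0.09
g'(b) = 1/b - (b + 2/3)/b^2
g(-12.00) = 0.94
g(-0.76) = 0.12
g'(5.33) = -0.02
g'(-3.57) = -0.05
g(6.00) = 1.11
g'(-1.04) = -0.62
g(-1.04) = 0.36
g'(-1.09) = -0.56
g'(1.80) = -0.21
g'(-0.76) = -1.15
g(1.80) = 1.37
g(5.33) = 1.13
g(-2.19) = 0.70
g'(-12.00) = 0.00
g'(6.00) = -0.02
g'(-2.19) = -0.14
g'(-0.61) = -1.79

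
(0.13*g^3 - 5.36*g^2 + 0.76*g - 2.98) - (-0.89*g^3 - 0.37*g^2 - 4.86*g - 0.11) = 1.02*g^3 - 4.99*g^2 + 5.62*g - 2.87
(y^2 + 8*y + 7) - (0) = y^2 + 8*y + 7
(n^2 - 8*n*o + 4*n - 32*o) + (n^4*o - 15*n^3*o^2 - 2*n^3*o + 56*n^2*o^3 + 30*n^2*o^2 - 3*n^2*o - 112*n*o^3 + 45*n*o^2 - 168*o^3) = n^4*o - 15*n^3*o^2 - 2*n^3*o + 56*n^2*o^3 + 30*n^2*o^2 - 3*n^2*o + n^2 - 112*n*o^3 + 45*n*o^2 - 8*n*o + 4*n - 168*o^3 - 32*o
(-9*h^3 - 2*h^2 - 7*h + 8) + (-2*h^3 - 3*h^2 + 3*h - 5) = -11*h^3 - 5*h^2 - 4*h + 3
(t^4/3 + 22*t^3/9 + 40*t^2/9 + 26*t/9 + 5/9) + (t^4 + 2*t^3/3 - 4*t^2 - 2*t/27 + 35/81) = 4*t^4/3 + 28*t^3/9 + 4*t^2/9 + 76*t/27 + 80/81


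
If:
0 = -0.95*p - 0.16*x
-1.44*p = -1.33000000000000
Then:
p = 0.92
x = -5.48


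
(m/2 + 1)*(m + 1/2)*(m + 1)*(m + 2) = m^4/2 + 11*m^3/4 + 21*m^2/4 + 4*m + 1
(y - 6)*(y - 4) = y^2 - 10*y + 24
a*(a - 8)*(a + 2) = a^3 - 6*a^2 - 16*a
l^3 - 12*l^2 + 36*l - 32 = (l - 8)*(l - 2)^2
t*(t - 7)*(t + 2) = t^3 - 5*t^2 - 14*t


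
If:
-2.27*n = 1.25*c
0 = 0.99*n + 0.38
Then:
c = 0.70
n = -0.38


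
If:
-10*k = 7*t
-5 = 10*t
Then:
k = 7/20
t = -1/2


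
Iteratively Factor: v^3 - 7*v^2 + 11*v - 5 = (v - 5)*(v^2 - 2*v + 1) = (v - 5)*(v - 1)*(v - 1)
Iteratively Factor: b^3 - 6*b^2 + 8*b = (b - 2)*(b^2 - 4*b) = b*(b - 2)*(b - 4)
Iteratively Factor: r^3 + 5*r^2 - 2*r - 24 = (r + 4)*(r^2 + r - 6) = (r - 2)*(r + 4)*(r + 3)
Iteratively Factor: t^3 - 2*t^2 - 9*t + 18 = (t - 2)*(t^2 - 9) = (t - 3)*(t - 2)*(t + 3)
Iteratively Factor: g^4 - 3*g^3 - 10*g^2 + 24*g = (g)*(g^3 - 3*g^2 - 10*g + 24) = g*(g - 4)*(g^2 + g - 6) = g*(g - 4)*(g - 2)*(g + 3)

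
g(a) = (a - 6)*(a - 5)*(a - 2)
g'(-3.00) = 157.00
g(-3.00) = -360.00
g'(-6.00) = 316.00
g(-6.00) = -1056.00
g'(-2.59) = 139.46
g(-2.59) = -299.26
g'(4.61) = -4.10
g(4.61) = 1.41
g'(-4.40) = 224.48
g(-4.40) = -625.66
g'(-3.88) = 198.04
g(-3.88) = -515.88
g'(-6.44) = 343.86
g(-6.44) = -1201.13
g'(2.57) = 4.99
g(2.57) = 4.75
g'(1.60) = 18.08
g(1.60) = -5.98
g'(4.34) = -4.33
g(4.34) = 2.56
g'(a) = (a - 6)*(a - 5) + (a - 6)*(a - 2) + (a - 5)*(a - 2) = 3*a^2 - 26*a + 52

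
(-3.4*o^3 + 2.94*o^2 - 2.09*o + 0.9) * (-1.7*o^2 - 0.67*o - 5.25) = 5.78*o^5 - 2.72*o^4 + 19.4332*o^3 - 15.5647*o^2 + 10.3695*o - 4.725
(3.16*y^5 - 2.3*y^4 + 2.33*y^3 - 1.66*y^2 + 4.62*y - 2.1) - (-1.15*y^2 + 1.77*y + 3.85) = 3.16*y^5 - 2.3*y^4 + 2.33*y^3 - 0.51*y^2 + 2.85*y - 5.95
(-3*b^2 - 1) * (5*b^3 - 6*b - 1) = -15*b^5 + 13*b^3 + 3*b^2 + 6*b + 1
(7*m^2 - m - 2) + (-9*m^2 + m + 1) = -2*m^2 - 1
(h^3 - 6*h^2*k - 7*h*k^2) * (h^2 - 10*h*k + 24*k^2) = h^5 - 16*h^4*k + 77*h^3*k^2 - 74*h^2*k^3 - 168*h*k^4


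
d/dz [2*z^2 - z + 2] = 4*z - 1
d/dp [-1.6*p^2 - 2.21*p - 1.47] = -3.2*p - 2.21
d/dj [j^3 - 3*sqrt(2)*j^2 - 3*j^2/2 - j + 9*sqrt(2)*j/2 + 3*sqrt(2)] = 3*j^2 - 6*sqrt(2)*j - 3*j - 1 + 9*sqrt(2)/2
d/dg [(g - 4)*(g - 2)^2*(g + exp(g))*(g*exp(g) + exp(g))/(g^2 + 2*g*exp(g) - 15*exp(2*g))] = (g - 2)*(-2*(g - 4)*(g - 2)*(g + 1)*(g + exp(g))*(g*exp(g) + g - 15*exp(2*g) + exp(g)) + (g^2 + 2*g*exp(g) - 15*exp(2*g))*((g - 4)*(g - 2)*(g + 1)*(exp(g) + 1) + (g - 4)*(g - 2)*(g + 2)*(g + exp(g)) + 2*(g - 4)*(g + 1)*(g + exp(g)) + (g - 2)*(g + 1)*(g + exp(g))))*exp(g)/(g^2 + 2*g*exp(g) - 15*exp(2*g))^2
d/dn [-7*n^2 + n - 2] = 1 - 14*n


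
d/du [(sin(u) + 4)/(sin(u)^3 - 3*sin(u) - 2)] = 2*(-5*sin(u) + cos(u)^2 + 4)*cos(u)/((sin(u) - 2)^2*(sin(u) + 1)^3)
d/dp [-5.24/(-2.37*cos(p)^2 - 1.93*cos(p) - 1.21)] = (24.8376*cos(p) + 10.1132)*sin(p)/(2.37*cos(p)^2 + 1.93*cos(p) + 1.21)^2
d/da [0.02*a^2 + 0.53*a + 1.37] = 0.04*a + 0.53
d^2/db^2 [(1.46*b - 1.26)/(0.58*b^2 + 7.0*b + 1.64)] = ((1.16*b + 7.0)*(1.46*b - 1.26)*(2.32*b + 14.0) - (5.0808*b + 18.9784)*(0.58*b^2 + 7.0*b + 1.64))/(0.58*b^2 + 7.0*b + 1.64)^3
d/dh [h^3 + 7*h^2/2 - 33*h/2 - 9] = 3*h^2 + 7*h - 33/2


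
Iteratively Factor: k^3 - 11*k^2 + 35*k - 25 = (k - 1)*(k^2 - 10*k + 25) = (k - 5)*(k - 1)*(k - 5)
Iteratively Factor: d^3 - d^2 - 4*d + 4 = (d - 1)*(d^2 - 4) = (d - 2)*(d - 1)*(d + 2)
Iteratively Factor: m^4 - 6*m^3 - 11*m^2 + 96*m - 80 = (m - 5)*(m^3 - m^2 - 16*m + 16) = (m - 5)*(m + 4)*(m^2 - 5*m + 4) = (m - 5)*(m - 1)*(m + 4)*(m - 4)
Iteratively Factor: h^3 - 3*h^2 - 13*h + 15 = (h + 3)*(h^2 - 6*h + 5) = (h - 1)*(h + 3)*(h - 5)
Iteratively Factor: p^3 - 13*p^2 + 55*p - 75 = (p - 5)*(p^2 - 8*p + 15) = (p - 5)*(p - 3)*(p - 5)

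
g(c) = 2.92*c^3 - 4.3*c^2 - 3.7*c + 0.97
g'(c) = 8.76*c^2 - 8.6*c - 3.7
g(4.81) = 208.64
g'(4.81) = 157.61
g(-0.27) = 1.60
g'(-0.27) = -0.74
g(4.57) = 172.95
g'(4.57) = 139.95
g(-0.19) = 1.50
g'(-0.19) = -1.75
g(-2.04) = -34.17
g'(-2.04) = 50.30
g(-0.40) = 1.58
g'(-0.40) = 1.14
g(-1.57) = -15.12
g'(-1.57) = 31.39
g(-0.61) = 0.96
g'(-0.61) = 4.81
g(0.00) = 0.97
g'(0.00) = -3.70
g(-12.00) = -5619.59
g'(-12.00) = 1360.94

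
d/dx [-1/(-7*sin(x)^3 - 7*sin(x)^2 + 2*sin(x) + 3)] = (-21*sin(x)^2 - 14*sin(x) + 2)*cos(x)/(7*sin(x)^3 + 7*sin(x)^2 - 2*sin(x) - 3)^2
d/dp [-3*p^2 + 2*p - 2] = 2 - 6*p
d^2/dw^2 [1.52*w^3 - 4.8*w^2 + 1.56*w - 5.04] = 9.12*w - 9.6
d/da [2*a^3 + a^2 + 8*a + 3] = 6*a^2 + 2*a + 8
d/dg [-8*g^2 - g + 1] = -16*g - 1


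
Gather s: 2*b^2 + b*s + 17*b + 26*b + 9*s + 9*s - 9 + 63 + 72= 2*b^2 + 43*b + s*(b + 18) + 126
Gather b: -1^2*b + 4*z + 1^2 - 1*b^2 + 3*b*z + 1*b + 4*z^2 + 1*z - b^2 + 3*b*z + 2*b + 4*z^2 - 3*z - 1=-2*b^2 + b*(6*z + 2) + 8*z^2 + 2*z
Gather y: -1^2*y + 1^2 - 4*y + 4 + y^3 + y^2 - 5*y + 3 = y^3 + y^2 - 10*y + 8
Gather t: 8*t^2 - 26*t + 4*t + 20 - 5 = 8*t^2 - 22*t + 15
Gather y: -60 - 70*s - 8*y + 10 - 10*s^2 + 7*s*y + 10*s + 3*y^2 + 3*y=-10*s^2 - 60*s + 3*y^2 + y*(7*s - 5) - 50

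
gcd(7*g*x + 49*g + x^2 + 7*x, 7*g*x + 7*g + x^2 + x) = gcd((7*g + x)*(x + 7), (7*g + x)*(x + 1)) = 7*g + x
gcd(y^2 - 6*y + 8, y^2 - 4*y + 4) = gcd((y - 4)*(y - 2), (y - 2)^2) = y - 2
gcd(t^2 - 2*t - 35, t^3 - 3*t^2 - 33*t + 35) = t^2 - 2*t - 35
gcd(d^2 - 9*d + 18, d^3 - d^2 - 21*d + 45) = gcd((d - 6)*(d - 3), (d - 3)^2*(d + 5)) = d - 3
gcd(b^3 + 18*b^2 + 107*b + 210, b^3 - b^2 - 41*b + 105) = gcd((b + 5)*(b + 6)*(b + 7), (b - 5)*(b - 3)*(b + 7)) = b + 7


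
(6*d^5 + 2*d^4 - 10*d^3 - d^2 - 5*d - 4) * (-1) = -6*d^5 - 2*d^4 + 10*d^3 + d^2 + 5*d + 4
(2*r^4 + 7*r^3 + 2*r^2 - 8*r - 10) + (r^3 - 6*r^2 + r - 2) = 2*r^4 + 8*r^3 - 4*r^2 - 7*r - 12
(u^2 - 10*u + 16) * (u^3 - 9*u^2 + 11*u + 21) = u^5 - 19*u^4 + 117*u^3 - 233*u^2 - 34*u + 336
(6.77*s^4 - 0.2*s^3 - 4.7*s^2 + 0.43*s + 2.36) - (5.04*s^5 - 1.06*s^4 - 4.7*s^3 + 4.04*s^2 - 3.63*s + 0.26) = -5.04*s^5 + 7.83*s^4 + 4.5*s^3 - 8.74*s^2 + 4.06*s + 2.1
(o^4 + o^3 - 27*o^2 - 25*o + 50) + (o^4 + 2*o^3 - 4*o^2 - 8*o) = 2*o^4 + 3*o^3 - 31*o^2 - 33*o + 50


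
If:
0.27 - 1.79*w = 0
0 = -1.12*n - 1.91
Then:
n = -1.71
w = 0.15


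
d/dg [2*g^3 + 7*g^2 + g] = 6*g^2 + 14*g + 1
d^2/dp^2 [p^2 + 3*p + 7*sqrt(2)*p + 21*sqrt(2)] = 2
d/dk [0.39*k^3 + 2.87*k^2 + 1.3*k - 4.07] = 1.17*k^2 + 5.74*k + 1.3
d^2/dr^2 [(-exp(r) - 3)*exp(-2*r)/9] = (-exp(r) - 12)*exp(-2*r)/9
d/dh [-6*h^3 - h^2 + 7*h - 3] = -18*h^2 - 2*h + 7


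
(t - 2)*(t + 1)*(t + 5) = t^3 + 4*t^2 - 7*t - 10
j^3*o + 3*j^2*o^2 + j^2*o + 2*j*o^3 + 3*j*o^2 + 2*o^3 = (j + o)*(j + 2*o)*(j*o + o)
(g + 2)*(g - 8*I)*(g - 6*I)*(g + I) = g^4 + 2*g^3 - 13*I*g^3 - 34*g^2 - 26*I*g^2 - 68*g - 48*I*g - 96*I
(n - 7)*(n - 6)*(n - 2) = n^3 - 15*n^2 + 68*n - 84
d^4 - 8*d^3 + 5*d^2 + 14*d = d*(d - 7)*(d - 2)*(d + 1)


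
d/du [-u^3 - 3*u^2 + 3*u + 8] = -3*u^2 - 6*u + 3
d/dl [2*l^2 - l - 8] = 4*l - 1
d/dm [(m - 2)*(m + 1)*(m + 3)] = 3*m^2 + 4*m - 5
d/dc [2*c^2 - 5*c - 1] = 4*c - 5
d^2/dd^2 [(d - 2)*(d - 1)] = 2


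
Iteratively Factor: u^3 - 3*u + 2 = (u + 2)*(u^2 - 2*u + 1) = (u - 1)*(u + 2)*(u - 1)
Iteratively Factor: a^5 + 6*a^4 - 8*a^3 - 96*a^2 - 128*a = (a + 2)*(a^4 + 4*a^3 - 16*a^2 - 64*a) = a*(a + 2)*(a^3 + 4*a^2 - 16*a - 64) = a*(a - 4)*(a + 2)*(a^2 + 8*a + 16) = a*(a - 4)*(a + 2)*(a + 4)*(a + 4)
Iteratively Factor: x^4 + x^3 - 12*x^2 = (x - 3)*(x^3 + 4*x^2) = x*(x - 3)*(x^2 + 4*x) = x^2*(x - 3)*(x + 4)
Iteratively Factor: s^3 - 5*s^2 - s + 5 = (s - 1)*(s^2 - 4*s - 5) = (s - 5)*(s - 1)*(s + 1)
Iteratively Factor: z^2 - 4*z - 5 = (z + 1)*(z - 5)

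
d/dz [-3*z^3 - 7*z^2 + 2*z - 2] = -9*z^2 - 14*z + 2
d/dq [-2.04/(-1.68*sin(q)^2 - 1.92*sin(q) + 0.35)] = -(6.8544*sin(q) + 3.9168)*cos(q)/(1.68*sin(q)^2 + 1.92*sin(q) - 0.35)^2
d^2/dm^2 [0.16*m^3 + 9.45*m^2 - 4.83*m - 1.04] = 0.96*m + 18.9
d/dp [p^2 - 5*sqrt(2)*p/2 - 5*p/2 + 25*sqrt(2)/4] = 2*p - 5*sqrt(2)/2 - 5/2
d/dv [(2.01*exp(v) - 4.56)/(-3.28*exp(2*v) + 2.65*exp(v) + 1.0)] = (6.5928*exp(2*v) - 29.9136*exp(v) + 14.094)*exp(v)/(10.7584*exp(4*v) - 17.384*exp(3*v) + 0.4625*exp(2*v) + 5.3*exp(v) + 1.0)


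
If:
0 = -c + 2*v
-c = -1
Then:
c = 1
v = 1/2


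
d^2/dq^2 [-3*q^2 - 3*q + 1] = -6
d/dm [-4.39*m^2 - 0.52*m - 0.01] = -8.78*m - 0.52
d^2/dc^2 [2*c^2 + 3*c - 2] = 4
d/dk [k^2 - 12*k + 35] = 2*k - 12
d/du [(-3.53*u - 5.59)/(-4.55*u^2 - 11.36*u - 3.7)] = (16.0615*u^2 + 40.1008*u - (3.53*u + 5.59)*(9.1*u + 11.36) + 13.061)/(4.55*u^2 + 11.36*u + 3.7)^2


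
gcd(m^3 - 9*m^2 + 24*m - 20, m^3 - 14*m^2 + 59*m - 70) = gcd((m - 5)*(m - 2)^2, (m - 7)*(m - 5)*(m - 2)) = m^2 - 7*m + 10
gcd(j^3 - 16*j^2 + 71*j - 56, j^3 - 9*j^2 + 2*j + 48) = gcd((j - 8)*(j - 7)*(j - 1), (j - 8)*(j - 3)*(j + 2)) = j - 8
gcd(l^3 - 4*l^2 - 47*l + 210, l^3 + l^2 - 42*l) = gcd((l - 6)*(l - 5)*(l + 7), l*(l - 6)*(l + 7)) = l^2 + l - 42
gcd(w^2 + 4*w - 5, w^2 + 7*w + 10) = w + 5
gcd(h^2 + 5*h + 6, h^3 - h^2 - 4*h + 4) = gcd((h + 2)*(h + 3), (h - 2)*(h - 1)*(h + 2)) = h + 2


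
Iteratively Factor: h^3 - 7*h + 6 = (h - 1)*(h^2 + h - 6) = (h - 1)*(h + 3)*(h - 2)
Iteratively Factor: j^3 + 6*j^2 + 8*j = (j)*(j^2 + 6*j + 8) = j*(j + 4)*(j + 2)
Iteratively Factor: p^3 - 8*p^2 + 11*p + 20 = (p + 1)*(p^2 - 9*p + 20) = (p - 5)*(p + 1)*(p - 4)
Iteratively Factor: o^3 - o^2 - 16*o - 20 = (o + 2)*(o^2 - 3*o - 10) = (o + 2)^2*(o - 5)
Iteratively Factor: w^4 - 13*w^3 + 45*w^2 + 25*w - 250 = (w - 5)*(w^3 - 8*w^2 + 5*w + 50) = (w - 5)^2*(w^2 - 3*w - 10) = (w - 5)^3*(w + 2)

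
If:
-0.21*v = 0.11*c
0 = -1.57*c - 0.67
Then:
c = -0.43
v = 0.22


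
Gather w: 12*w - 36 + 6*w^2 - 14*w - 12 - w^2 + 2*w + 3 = 5*w^2 - 45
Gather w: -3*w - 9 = -3*w - 9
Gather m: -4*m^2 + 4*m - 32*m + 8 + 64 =-4*m^2 - 28*m + 72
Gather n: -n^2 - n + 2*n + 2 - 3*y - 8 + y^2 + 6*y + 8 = -n^2 + n + y^2 + 3*y + 2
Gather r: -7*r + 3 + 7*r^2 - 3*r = 7*r^2 - 10*r + 3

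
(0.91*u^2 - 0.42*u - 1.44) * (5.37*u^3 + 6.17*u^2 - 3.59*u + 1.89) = 4.8867*u^5 + 3.3593*u^4 - 13.5911*u^3 - 5.6571*u^2 + 4.3758*u - 2.7216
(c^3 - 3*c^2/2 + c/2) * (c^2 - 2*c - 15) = c^5 - 7*c^4/2 - 23*c^3/2 + 43*c^2/2 - 15*c/2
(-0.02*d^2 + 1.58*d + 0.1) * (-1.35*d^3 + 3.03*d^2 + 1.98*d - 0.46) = 0.027*d^5 - 2.1936*d^4 + 4.6128*d^3 + 3.4406*d^2 - 0.5288*d - 0.046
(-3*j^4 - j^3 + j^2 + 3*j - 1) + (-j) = -3*j^4 - j^3 + j^2 + 2*j - 1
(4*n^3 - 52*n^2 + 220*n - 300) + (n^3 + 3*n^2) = 5*n^3 - 49*n^2 + 220*n - 300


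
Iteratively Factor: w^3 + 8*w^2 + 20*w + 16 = (w + 2)*(w^2 + 6*w + 8) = (w + 2)^2*(w + 4)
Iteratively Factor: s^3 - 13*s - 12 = (s + 3)*(s^2 - 3*s - 4) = (s + 1)*(s + 3)*(s - 4)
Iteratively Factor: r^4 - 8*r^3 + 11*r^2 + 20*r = (r + 1)*(r^3 - 9*r^2 + 20*r) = (r - 5)*(r + 1)*(r^2 - 4*r) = (r - 5)*(r - 4)*(r + 1)*(r)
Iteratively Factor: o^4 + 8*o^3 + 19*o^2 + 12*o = (o)*(o^3 + 8*o^2 + 19*o + 12) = o*(o + 3)*(o^2 + 5*o + 4) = o*(o + 3)*(o + 4)*(o + 1)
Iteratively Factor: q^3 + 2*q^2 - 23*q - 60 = (q + 3)*(q^2 - q - 20) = (q + 3)*(q + 4)*(q - 5)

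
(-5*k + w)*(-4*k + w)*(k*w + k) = 20*k^3*w + 20*k^3 - 9*k^2*w^2 - 9*k^2*w + k*w^3 + k*w^2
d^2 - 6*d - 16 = (d - 8)*(d + 2)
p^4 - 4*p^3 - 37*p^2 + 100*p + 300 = (p - 6)*(p - 5)*(p + 2)*(p + 5)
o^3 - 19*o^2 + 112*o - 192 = (o - 8)^2*(o - 3)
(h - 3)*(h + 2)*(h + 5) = h^3 + 4*h^2 - 11*h - 30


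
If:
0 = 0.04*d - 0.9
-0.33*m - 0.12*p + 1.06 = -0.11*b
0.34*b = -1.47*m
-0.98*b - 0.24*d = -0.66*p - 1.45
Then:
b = -41.97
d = 22.50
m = 9.71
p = -56.33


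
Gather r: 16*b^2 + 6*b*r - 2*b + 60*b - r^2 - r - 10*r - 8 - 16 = 16*b^2 + 58*b - r^2 + r*(6*b - 11) - 24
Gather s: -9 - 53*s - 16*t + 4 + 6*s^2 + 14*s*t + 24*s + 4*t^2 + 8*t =6*s^2 + s*(14*t - 29) + 4*t^2 - 8*t - 5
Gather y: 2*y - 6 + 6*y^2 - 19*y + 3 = 6*y^2 - 17*y - 3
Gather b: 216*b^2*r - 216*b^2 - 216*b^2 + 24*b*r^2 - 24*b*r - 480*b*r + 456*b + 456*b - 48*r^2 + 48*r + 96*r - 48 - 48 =b^2*(216*r - 432) + b*(24*r^2 - 504*r + 912) - 48*r^2 + 144*r - 96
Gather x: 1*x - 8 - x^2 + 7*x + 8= -x^2 + 8*x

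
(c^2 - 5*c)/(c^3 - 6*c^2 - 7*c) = (5 - c)/(-c^2 + 6*c + 7)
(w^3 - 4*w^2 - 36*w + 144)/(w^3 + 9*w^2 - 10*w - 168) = (w - 6)/(w + 7)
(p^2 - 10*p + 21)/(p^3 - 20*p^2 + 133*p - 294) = (p - 3)/(p^2 - 13*p + 42)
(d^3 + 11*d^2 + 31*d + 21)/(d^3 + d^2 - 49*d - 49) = (d + 3)/(d - 7)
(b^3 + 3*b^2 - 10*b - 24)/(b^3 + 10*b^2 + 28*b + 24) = (b^2 + b - 12)/(b^2 + 8*b + 12)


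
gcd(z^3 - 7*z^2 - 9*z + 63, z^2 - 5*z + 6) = z - 3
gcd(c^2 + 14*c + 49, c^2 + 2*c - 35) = c + 7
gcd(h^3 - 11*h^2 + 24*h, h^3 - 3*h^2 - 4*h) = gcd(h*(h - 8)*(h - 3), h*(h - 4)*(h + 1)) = h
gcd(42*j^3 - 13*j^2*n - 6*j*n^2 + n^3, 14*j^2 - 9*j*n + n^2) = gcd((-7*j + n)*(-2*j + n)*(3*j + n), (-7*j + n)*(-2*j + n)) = 14*j^2 - 9*j*n + n^2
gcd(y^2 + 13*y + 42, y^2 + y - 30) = y + 6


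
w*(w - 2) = w^2 - 2*w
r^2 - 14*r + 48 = (r - 8)*(r - 6)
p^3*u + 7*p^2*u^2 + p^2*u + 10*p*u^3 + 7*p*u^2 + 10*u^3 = (p + 2*u)*(p + 5*u)*(p*u + u)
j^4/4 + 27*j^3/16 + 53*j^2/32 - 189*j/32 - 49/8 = (j/4 + 1)*(j - 7/4)*(j + 1)*(j + 7/2)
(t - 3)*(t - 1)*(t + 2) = t^3 - 2*t^2 - 5*t + 6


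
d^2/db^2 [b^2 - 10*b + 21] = 2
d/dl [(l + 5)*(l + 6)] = 2*l + 11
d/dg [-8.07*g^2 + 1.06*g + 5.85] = 1.06 - 16.14*g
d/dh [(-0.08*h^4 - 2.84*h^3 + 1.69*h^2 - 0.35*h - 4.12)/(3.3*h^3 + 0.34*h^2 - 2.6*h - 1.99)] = (-0.264*h^6 - 0.0543999999999976*h^5 - 5.9186*h^4 + 17.7148*h^3 + 53.4678*h^2 - 3.9246*h - 10.0155)/(10.89*h^6 + 2.244*h^5 - 17.0444*h^4 - 14.902*h^3 + 5.4068*h^2 + 10.348*h + 3.9601)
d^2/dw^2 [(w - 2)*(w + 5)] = 2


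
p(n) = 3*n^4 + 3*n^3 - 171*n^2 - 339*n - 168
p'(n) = 12*n^3 + 9*n^2 - 342*n - 339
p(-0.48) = -44.85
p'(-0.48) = -174.09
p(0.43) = -345.05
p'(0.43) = -483.44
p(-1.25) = -9.97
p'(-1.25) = 79.12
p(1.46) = -1004.48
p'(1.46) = -781.79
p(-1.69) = -73.49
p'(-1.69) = 206.76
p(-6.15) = -957.00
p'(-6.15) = -686.60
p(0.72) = -498.80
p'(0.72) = -576.10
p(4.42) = -3603.04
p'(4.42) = -638.60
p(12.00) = 38532.00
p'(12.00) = 17589.00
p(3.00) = -2400.00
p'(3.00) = -960.00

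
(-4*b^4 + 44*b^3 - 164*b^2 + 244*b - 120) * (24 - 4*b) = 16*b^5 - 272*b^4 + 1712*b^3 - 4912*b^2 + 6336*b - 2880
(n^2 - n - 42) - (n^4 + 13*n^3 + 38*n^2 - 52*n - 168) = -n^4 - 13*n^3 - 37*n^2 + 51*n + 126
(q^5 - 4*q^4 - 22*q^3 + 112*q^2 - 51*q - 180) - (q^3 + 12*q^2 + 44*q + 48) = q^5 - 4*q^4 - 23*q^3 + 100*q^2 - 95*q - 228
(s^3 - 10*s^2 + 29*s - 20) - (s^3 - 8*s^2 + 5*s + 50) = -2*s^2 + 24*s - 70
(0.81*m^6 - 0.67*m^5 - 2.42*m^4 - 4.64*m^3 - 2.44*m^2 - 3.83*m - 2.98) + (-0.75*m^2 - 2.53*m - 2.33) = 0.81*m^6 - 0.67*m^5 - 2.42*m^4 - 4.64*m^3 - 3.19*m^2 - 6.36*m - 5.31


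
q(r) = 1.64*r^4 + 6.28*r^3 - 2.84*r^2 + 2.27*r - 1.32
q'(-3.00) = 11.75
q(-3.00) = -70.41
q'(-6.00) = -702.37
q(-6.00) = 651.78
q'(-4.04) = -99.85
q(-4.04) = -34.06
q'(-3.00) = 11.75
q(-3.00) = -70.41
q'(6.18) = 2235.06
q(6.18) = 3778.71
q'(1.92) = 107.25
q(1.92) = 59.31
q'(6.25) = 2304.27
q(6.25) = 3937.57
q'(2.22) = 154.28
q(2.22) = 98.27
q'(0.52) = 5.33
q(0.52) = 0.10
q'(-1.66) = 33.61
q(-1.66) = -29.19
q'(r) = 6.56*r^3 + 18.84*r^2 - 5.68*r + 2.27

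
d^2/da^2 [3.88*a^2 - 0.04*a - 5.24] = 7.76000000000000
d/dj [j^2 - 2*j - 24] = 2*j - 2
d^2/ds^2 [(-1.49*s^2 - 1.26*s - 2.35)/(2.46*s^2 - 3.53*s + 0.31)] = (-41.127756*s^3 - 78.509916*s^2 + 128.206836*s - 58.026024)/(14.886936*s^6 - 64.086444*s^5 + 97.58943*s^4 - 60.138845*s^3 + 12.297855*s^2 - 1.017699*s + 0.029791)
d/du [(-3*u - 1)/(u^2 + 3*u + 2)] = (3*u^2 + 2*u - 3)/(u^4 + 6*u^3 + 13*u^2 + 12*u + 4)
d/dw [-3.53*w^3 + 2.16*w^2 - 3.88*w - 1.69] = -10.59*w^2 + 4.32*w - 3.88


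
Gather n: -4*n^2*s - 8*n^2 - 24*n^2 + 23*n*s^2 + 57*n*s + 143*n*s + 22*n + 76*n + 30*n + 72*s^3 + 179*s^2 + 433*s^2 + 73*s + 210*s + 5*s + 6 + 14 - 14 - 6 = n^2*(-4*s - 32) + n*(23*s^2 + 200*s + 128) + 72*s^3 + 612*s^2 + 288*s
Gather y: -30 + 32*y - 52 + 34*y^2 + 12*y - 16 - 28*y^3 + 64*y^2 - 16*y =-28*y^3 + 98*y^2 + 28*y - 98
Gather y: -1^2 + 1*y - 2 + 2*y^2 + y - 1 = 2*y^2 + 2*y - 4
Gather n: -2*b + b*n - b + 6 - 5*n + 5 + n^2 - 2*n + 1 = -3*b + n^2 + n*(b - 7) + 12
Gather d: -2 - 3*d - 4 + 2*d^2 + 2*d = 2*d^2 - d - 6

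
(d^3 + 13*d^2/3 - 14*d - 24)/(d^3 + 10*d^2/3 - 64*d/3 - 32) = (d - 3)/(d - 4)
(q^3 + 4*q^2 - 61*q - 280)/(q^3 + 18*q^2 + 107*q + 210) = (q - 8)/(q + 6)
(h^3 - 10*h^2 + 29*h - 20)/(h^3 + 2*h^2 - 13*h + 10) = (h^2 - 9*h + 20)/(h^2 + 3*h - 10)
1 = 1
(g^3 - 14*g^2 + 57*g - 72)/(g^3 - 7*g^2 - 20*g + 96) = (g - 3)/(g + 4)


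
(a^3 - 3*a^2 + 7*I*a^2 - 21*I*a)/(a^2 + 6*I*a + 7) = a*(a - 3)/(a - I)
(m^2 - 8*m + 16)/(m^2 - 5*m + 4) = (m - 4)/(m - 1)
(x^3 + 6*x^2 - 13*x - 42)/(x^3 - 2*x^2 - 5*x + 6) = (x + 7)/(x - 1)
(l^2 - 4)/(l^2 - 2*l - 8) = (l - 2)/(l - 4)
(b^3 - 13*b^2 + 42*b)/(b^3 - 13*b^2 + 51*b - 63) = b*(b - 6)/(b^2 - 6*b + 9)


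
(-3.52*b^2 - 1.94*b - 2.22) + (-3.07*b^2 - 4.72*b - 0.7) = -6.59*b^2 - 6.66*b - 2.92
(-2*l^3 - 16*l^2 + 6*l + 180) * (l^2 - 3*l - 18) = -2*l^5 - 10*l^4 + 90*l^3 + 450*l^2 - 648*l - 3240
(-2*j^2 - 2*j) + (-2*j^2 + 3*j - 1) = -4*j^2 + j - 1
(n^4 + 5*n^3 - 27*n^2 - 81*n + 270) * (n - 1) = n^5 + 4*n^4 - 32*n^3 - 54*n^2 + 351*n - 270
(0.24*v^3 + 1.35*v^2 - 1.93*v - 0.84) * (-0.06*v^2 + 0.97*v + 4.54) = -0.0144*v^5 + 0.1518*v^4 + 2.5149*v^3 + 4.3073*v^2 - 9.577*v - 3.8136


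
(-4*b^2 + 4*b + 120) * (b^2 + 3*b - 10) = -4*b^4 - 8*b^3 + 172*b^2 + 320*b - 1200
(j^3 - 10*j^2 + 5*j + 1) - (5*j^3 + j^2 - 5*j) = -4*j^3 - 11*j^2 + 10*j + 1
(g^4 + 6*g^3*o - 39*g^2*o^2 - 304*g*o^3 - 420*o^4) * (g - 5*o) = g^5 + g^4*o - 69*g^3*o^2 - 109*g^2*o^3 + 1100*g*o^4 + 2100*o^5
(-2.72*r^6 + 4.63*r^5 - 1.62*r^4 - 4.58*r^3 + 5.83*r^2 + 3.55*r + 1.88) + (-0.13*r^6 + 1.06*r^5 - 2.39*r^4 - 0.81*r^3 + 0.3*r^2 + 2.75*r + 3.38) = -2.85*r^6 + 5.69*r^5 - 4.01*r^4 - 5.39*r^3 + 6.13*r^2 + 6.3*r + 5.26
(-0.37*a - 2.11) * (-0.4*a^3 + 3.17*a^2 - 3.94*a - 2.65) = 0.148*a^4 - 0.3289*a^3 - 5.2309*a^2 + 9.2939*a + 5.5915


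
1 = 1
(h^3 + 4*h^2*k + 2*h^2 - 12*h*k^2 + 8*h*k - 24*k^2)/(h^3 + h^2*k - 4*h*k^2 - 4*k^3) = (h^2 + 6*h*k + 2*h + 12*k)/(h^2 + 3*h*k + 2*k^2)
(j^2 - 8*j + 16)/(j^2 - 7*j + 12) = (j - 4)/(j - 3)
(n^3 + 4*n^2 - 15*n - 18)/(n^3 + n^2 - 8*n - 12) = (n^2 + 7*n + 6)/(n^2 + 4*n + 4)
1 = 1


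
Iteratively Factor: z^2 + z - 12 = (z + 4)*(z - 3)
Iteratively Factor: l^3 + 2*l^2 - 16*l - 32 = (l - 4)*(l^2 + 6*l + 8) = (l - 4)*(l + 2)*(l + 4)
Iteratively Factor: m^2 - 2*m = (m - 2)*(m)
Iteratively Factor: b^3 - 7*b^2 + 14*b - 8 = (b - 4)*(b^2 - 3*b + 2) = (b - 4)*(b - 2)*(b - 1)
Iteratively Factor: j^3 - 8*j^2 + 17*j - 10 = (j - 2)*(j^2 - 6*j + 5) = (j - 5)*(j - 2)*(j - 1)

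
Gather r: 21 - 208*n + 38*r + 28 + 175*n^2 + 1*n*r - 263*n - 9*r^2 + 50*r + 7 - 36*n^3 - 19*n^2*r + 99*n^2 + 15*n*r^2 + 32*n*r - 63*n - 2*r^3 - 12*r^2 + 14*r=-36*n^3 + 274*n^2 - 534*n - 2*r^3 + r^2*(15*n - 21) + r*(-19*n^2 + 33*n + 102) + 56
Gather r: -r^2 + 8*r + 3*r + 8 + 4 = -r^2 + 11*r + 12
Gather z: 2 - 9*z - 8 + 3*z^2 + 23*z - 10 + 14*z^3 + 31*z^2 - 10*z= 14*z^3 + 34*z^2 + 4*z - 16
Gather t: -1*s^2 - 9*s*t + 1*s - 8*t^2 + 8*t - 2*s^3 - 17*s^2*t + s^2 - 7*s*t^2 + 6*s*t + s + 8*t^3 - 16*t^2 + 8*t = -2*s^3 + 2*s + 8*t^3 + t^2*(-7*s - 24) + t*(-17*s^2 - 3*s + 16)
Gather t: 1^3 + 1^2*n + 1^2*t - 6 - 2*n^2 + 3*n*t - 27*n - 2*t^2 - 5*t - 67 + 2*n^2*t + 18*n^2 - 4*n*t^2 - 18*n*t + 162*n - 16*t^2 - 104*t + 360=16*n^2 + 136*n + t^2*(-4*n - 18) + t*(2*n^2 - 15*n - 108) + 288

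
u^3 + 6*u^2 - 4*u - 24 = (u - 2)*(u + 2)*(u + 6)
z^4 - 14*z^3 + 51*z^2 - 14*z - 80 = (z - 8)*(z - 5)*(z - 2)*(z + 1)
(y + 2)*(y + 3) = y^2 + 5*y + 6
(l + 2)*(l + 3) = l^2 + 5*l + 6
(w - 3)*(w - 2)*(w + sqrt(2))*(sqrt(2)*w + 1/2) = sqrt(2)*w^4 - 5*sqrt(2)*w^3 + 5*w^3/2 - 25*w^2/2 + 13*sqrt(2)*w^2/2 - 5*sqrt(2)*w/2 + 15*w + 3*sqrt(2)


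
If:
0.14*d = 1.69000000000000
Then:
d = 12.07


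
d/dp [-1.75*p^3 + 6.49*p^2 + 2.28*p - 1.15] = -5.25*p^2 + 12.98*p + 2.28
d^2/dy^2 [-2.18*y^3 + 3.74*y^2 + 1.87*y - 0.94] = 7.48 - 13.08*y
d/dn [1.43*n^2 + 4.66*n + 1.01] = 2.86*n + 4.66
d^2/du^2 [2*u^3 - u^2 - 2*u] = 12*u - 2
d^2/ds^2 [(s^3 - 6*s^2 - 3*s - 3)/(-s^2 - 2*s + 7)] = 2*(-20*s^3 + 177*s^2 - 66*s + 369)/(s^6 + 6*s^5 - 9*s^4 - 76*s^3 + 63*s^2 + 294*s - 343)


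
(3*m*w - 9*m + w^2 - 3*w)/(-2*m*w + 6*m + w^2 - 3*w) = (3*m + w)/(-2*m + w)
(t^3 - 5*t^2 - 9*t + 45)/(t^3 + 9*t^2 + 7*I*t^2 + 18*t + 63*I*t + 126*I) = (t^2 - 8*t + 15)/(t^2 + t*(6 + 7*I) + 42*I)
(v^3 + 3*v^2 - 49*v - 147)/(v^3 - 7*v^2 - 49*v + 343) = (v + 3)/(v - 7)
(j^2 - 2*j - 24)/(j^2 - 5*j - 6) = (j + 4)/(j + 1)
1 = 1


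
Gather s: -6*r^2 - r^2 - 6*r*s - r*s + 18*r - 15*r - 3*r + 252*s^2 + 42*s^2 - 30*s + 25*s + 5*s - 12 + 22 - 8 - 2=-7*r^2 - 7*r*s + 294*s^2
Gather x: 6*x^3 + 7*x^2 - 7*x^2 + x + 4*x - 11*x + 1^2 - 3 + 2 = 6*x^3 - 6*x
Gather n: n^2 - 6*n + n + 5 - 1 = n^2 - 5*n + 4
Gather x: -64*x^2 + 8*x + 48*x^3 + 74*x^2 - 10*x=48*x^3 + 10*x^2 - 2*x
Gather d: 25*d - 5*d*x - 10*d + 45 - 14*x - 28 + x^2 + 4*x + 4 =d*(15 - 5*x) + x^2 - 10*x + 21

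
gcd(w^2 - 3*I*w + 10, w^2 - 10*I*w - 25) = w - 5*I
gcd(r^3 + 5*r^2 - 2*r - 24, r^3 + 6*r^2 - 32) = r^2 + 2*r - 8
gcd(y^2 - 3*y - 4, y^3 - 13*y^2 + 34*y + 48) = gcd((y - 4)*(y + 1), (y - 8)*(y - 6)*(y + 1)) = y + 1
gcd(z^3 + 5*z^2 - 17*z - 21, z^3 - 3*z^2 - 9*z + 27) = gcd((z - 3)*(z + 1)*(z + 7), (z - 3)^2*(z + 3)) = z - 3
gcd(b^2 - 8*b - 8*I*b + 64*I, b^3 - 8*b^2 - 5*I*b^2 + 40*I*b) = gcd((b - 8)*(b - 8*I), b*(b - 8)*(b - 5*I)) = b - 8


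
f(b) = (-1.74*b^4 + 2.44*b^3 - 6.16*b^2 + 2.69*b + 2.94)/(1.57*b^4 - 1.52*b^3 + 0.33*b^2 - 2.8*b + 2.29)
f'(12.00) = 0.00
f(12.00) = -1.09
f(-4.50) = -1.33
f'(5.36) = 0.04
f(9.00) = -1.10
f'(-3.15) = -0.12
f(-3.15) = -1.45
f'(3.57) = 0.17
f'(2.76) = 0.46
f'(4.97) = 0.05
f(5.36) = -1.15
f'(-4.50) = -0.06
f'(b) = (-6.96*b^3 + 7.32*b^2 - 12.32*b + 2.69)/(1.57*b^4 - 1.52*b^3 + 0.33*b^2 - 2.8*b + 2.29) + (-6.28*b^3 + 4.56*b^2 - 0.66*b + 2.8)*(-1.74*b^4 + 2.44*b^3 - 6.16*b^2 + 2.69*b + 2.94)/(1.57*b^4 - 1.52*b^3 + 0.33*b^2 - 2.8*b + 2.29)^2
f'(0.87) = 354238.87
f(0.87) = 533.39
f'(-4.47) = -0.06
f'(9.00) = 0.00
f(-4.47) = -1.33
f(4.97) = -1.17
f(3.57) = -1.30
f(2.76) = -1.53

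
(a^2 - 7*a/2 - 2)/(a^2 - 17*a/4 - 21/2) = 2*(-2*a^2 + 7*a + 4)/(-4*a^2 + 17*a + 42)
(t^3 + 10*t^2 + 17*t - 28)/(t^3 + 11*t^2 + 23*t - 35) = (t + 4)/(t + 5)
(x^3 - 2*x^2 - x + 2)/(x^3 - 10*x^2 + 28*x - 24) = (x^2 - 1)/(x^2 - 8*x + 12)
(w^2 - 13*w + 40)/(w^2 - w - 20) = (w - 8)/(w + 4)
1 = 1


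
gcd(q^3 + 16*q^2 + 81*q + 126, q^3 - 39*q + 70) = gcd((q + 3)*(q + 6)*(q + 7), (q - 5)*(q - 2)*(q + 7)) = q + 7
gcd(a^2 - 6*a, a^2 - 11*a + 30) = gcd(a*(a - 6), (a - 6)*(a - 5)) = a - 6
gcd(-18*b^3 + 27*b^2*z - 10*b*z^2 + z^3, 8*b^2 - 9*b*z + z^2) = -b + z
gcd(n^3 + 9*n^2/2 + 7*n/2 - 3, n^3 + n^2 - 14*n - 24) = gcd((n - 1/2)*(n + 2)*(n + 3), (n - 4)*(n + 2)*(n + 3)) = n^2 + 5*n + 6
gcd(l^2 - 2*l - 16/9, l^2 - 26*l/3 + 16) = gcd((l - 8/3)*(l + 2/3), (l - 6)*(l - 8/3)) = l - 8/3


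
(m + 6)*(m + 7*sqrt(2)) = m^2 + 6*m + 7*sqrt(2)*m + 42*sqrt(2)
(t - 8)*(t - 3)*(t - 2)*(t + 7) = t^4 - 6*t^3 - 45*t^2 + 274*t - 336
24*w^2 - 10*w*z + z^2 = (-6*w + z)*(-4*w + z)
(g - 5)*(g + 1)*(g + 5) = g^3 + g^2 - 25*g - 25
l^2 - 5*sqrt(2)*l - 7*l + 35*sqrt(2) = (l - 7)*(l - 5*sqrt(2))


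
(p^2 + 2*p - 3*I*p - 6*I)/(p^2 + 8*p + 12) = (p - 3*I)/(p + 6)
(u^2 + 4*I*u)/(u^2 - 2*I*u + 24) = u/(u - 6*I)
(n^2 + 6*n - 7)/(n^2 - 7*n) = (n^2 + 6*n - 7)/(n*(n - 7))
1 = 1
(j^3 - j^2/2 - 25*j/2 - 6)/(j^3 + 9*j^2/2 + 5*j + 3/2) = (j - 4)/(j + 1)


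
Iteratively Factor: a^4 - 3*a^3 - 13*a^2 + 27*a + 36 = (a + 1)*(a^3 - 4*a^2 - 9*a + 36) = (a - 4)*(a + 1)*(a^2 - 9) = (a - 4)*(a - 3)*(a + 1)*(a + 3)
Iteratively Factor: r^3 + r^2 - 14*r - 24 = (r - 4)*(r^2 + 5*r + 6) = (r - 4)*(r + 3)*(r + 2)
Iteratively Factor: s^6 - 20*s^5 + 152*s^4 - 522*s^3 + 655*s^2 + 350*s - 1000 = (s + 1)*(s^5 - 21*s^4 + 173*s^3 - 695*s^2 + 1350*s - 1000) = (s - 2)*(s + 1)*(s^4 - 19*s^3 + 135*s^2 - 425*s + 500) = (s - 5)*(s - 2)*(s + 1)*(s^3 - 14*s^2 + 65*s - 100) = (s - 5)^2*(s - 2)*(s + 1)*(s^2 - 9*s + 20) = (s - 5)^2*(s - 4)*(s - 2)*(s + 1)*(s - 5)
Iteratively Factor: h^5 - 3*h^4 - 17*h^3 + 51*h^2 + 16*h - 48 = (h - 4)*(h^4 + h^3 - 13*h^2 - h + 12) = (h - 4)*(h + 4)*(h^3 - 3*h^2 - h + 3) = (h - 4)*(h - 3)*(h + 4)*(h^2 - 1) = (h - 4)*(h - 3)*(h + 1)*(h + 4)*(h - 1)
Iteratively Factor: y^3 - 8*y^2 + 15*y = (y)*(y^2 - 8*y + 15) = y*(y - 5)*(y - 3)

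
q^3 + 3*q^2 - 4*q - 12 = (q - 2)*(q + 2)*(q + 3)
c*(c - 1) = c^2 - c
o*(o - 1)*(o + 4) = o^3 + 3*o^2 - 4*o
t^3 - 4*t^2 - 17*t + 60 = (t - 5)*(t - 3)*(t + 4)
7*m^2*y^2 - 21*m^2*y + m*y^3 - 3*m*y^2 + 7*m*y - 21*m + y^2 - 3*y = (7*m + y)*(y - 3)*(m*y + 1)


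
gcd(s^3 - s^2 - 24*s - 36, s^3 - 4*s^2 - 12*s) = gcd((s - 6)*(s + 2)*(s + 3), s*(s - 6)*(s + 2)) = s^2 - 4*s - 12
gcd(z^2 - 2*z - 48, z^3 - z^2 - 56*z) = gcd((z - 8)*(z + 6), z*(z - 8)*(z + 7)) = z - 8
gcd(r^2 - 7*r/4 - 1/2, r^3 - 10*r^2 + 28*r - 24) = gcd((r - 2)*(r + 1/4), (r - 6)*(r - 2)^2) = r - 2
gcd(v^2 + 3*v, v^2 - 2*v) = v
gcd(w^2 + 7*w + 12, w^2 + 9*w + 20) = w + 4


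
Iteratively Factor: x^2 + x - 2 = (x - 1)*(x + 2)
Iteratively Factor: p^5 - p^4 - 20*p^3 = (p + 4)*(p^4 - 5*p^3) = p*(p + 4)*(p^3 - 5*p^2) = p^2*(p + 4)*(p^2 - 5*p) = p^3*(p + 4)*(p - 5)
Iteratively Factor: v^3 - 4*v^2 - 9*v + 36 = (v - 3)*(v^2 - v - 12) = (v - 3)*(v + 3)*(v - 4)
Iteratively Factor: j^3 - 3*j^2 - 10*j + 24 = (j - 2)*(j^2 - j - 12) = (j - 2)*(j + 3)*(j - 4)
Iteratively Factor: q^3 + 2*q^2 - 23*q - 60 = (q - 5)*(q^2 + 7*q + 12) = (q - 5)*(q + 4)*(q + 3)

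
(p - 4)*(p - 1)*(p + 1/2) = p^3 - 9*p^2/2 + 3*p/2 + 2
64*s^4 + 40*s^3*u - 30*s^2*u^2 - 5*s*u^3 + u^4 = (-8*s + u)*(-2*s + u)*(s + u)*(4*s + u)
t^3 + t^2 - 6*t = t*(t - 2)*(t + 3)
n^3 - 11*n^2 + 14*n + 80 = (n - 8)*(n - 5)*(n + 2)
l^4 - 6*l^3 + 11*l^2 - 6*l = l*(l - 3)*(l - 2)*(l - 1)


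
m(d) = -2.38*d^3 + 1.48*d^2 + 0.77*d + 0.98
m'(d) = -7.14*d^2 + 2.96*d + 0.77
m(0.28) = 1.26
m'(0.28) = 1.04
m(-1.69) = 15.39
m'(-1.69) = -24.62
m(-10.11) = 2603.88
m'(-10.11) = -758.95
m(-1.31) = 7.86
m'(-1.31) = -15.36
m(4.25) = -151.72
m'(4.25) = -115.62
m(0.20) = 1.17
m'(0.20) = 1.08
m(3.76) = -101.72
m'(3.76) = -89.04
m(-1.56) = 12.42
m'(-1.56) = -21.22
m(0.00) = 0.98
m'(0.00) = 0.77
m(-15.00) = 8354.93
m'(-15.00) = -1650.13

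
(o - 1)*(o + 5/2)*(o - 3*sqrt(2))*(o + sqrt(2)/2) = o^4 - 5*sqrt(2)*o^3/2 + 3*o^3/2 - 11*o^2/2 - 15*sqrt(2)*o^2/4 - 9*o/2 + 25*sqrt(2)*o/4 + 15/2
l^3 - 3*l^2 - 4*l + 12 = (l - 3)*(l - 2)*(l + 2)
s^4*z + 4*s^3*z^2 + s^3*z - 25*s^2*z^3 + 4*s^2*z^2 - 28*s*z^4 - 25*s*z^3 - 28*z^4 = (s - 4*z)*(s + z)*(s + 7*z)*(s*z + z)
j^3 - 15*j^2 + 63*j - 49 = (j - 7)^2*(j - 1)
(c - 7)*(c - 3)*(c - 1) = c^3 - 11*c^2 + 31*c - 21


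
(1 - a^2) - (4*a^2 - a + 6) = -5*a^2 + a - 5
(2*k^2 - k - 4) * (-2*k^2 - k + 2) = -4*k^4 + 13*k^2 + 2*k - 8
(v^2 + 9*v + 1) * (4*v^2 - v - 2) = 4*v^4 + 35*v^3 - 7*v^2 - 19*v - 2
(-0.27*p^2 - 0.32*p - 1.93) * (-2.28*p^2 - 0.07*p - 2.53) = 0.6156*p^4 + 0.7485*p^3 + 5.1059*p^2 + 0.9447*p + 4.8829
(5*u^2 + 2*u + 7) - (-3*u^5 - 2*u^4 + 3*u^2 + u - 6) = 3*u^5 + 2*u^4 + 2*u^2 + u + 13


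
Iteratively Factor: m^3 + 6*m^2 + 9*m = (m + 3)*(m^2 + 3*m) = m*(m + 3)*(m + 3)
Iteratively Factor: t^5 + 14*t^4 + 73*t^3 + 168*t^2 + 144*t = (t + 4)*(t^4 + 10*t^3 + 33*t^2 + 36*t) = (t + 4)^2*(t^3 + 6*t^2 + 9*t) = (t + 3)*(t + 4)^2*(t^2 + 3*t) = t*(t + 3)*(t + 4)^2*(t + 3)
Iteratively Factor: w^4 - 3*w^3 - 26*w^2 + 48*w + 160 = (w + 4)*(w^3 - 7*w^2 + 2*w + 40) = (w - 5)*(w + 4)*(w^2 - 2*w - 8) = (w - 5)*(w - 4)*(w + 4)*(w + 2)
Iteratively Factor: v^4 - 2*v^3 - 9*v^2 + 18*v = (v)*(v^3 - 2*v^2 - 9*v + 18) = v*(v + 3)*(v^2 - 5*v + 6) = v*(v - 3)*(v + 3)*(v - 2)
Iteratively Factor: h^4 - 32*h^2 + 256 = (h + 4)*(h^3 - 4*h^2 - 16*h + 64) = (h - 4)*(h + 4)*(h^2 - 16) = (h - 4)^2*(h + 4)*(h + 4)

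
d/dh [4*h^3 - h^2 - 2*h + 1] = 12*h^2 - 2*h - 2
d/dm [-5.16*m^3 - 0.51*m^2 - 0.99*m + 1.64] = -15.48*m^2 - 1.02*m - 0.99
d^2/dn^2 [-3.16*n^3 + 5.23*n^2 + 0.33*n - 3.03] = 10.46 - 18.96*n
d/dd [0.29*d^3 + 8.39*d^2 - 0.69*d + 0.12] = 0.87*d^2 + 16.78*d - 0.69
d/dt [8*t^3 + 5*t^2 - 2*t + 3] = 24*t^2 + 10*t - 2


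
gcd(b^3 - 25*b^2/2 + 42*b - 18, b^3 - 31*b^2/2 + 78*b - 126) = b^2 - 12*b + 36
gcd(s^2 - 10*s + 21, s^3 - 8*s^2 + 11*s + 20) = 1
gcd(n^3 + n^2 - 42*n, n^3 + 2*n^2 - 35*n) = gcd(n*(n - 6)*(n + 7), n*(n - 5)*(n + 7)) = n^2 + 7*n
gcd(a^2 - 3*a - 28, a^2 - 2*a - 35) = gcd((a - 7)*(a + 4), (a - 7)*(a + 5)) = a - 7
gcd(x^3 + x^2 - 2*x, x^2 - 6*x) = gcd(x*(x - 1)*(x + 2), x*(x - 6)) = x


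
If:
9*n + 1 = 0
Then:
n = -1/9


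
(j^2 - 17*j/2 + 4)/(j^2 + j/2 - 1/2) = (j - 8)/(j + 1)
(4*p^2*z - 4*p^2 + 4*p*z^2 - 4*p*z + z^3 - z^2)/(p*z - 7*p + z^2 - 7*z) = (4*p^2*z - 4*p^2 + 4*p*z^2 - 4*p*z + z^3 - z^2)/(p*z - 7*p + z^2 - 7*z)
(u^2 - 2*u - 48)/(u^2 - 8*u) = (u + 6)/u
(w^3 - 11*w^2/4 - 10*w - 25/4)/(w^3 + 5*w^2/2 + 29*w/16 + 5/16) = 4*(w - 5)/(4*w + 1)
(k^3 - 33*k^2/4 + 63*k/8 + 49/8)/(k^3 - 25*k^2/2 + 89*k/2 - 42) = (8*k^2 - 10*k - 7)/(4*(2*k^2 - 11*k + 12))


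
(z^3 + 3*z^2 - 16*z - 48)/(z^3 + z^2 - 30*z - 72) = (z - 4)/(z - 6)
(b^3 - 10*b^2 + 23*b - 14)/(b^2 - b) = b - 9 + 14/b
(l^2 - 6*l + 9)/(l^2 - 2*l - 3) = (l - 3)/(l + 1)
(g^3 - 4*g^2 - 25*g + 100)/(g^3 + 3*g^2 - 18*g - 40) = (g - 5)/(g + 2)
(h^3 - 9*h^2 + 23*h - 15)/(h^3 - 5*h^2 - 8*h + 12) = (h^2 - 8*h + 15)/(h^2 - 4*h - 12)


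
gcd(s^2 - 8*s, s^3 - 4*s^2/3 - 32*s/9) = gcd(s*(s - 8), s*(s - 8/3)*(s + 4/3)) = s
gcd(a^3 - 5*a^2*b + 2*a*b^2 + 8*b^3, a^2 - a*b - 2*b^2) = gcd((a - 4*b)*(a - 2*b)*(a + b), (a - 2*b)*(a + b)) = a^2 - a*b - 2*b^2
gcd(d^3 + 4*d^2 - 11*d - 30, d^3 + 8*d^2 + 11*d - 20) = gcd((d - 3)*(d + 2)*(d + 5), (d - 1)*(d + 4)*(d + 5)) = d + 5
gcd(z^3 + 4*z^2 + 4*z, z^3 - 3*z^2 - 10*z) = z^2 + 2*z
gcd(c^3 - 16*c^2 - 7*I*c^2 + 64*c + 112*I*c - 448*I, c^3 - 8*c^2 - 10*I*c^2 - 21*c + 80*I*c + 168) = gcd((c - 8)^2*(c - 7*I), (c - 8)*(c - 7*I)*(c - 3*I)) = c^2 + c*(-8 - 7*I) + 56*I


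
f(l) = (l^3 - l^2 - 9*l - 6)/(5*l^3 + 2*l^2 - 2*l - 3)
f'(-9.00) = 0.00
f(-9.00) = 0.21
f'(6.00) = 0.02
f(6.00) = 0.11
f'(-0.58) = 3.40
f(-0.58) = 0.61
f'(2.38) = 0.41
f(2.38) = -0.28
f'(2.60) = 0.30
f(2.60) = -0.20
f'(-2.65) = -0.10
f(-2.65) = 0.10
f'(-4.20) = -0.02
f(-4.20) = 0.18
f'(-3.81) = -0.03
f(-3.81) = 0.17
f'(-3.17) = -0.06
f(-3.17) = 0.14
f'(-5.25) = -0.01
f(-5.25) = 0.20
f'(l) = (-15*l^2 - 4*l + 2)*(l^3 - l^2 - 9*l - 6)/(5*l^3 + 2*l^2 - 2*l - 3)^2 + (3*l^2 - 2*l - 9)/(5*l^3 + 2*l^2 - 2*l - 3) = (7*l^4 + 86*l^3 + 101*l^2 + 30*l + 15)/(25*l^6 + 20*l^5 - 16*l^4 - 38*l^3 - 8*l^2 + 12*l + 9)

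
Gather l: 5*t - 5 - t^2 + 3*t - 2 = -t^2 + 8*t - 7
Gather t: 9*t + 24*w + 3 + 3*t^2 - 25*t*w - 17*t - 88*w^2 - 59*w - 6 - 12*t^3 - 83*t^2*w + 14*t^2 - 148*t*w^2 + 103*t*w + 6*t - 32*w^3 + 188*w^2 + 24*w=-12*t^3 + t^2*(17 - 83*w) + t*(-148*w^2 + 78*w - 2) - 32*w^3 + 100*w^2 - 11*w - 3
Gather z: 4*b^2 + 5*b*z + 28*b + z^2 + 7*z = 4*b^2 + 28*b + z^2 + z*(5*b + 7)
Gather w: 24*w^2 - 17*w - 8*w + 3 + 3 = 24*w^2 - 25*w + 6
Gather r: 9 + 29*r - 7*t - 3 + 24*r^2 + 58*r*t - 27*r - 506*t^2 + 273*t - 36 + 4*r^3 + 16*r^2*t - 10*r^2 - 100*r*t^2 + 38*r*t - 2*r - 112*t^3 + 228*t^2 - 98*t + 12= 4*r^3 + r^2*(16*t + 14) + r*(-100*t^2 + 96*t) - 112*t^3 - 278*t^2 + 168*t - 18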